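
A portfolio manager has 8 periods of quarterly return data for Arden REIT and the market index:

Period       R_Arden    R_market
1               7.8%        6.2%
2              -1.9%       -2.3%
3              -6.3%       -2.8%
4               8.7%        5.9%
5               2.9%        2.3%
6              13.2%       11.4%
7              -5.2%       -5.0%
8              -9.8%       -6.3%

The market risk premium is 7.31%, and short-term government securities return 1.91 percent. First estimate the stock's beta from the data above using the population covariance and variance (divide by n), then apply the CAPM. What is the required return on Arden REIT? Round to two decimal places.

Mean R_i = (7.8 − 1.9 − 6.3 + 8.7 + 2.9 + 13.2 − 5.2 − 9.8) / 8 = 1.1750%
Mean R_m = (6.2 − 2.3 − 2.8 + 5.9 + 2.3 + 11.4 − 5.0 − 6.3) / 8 = 1.1750%
Σ(R_i − R̄_i)(R_m − R̄_m) = 355.5450  ⇒  Cov = 355.5450 / 8 = 44.4431
Σ(R_m − R̄_m)² = 275.2750  ⇒  Var(R_m) = 275.2750 / 8 = 34.4094
β = Cov / Var(R_m) = 44.4431 / 34.4094 = 1.2916
E(R) = R_f + β × MRP = 1.91% + 1.2916 × 7.31% = 11.35%

11.35%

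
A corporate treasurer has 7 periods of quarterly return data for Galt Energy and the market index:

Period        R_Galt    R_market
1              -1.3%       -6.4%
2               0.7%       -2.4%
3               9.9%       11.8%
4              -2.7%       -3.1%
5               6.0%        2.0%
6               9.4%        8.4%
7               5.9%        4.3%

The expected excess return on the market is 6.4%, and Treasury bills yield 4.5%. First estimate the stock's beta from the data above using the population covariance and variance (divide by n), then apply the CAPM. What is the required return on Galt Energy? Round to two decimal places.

Mean R_i = (-1.3 + 0.7 + 9.9 − 2.7 + 6.0 + 9.4 + 5.9) / 7 = 3.9857%
Mean R_m = (-6.4 − 2.4 + 11.8 − 3.1 + 2.0 + 8.4 + 4.3) / 7 = 2.0857%
Σ(R_i − R̄_i)(R_m − R̄_m) = 189.9686  ⇒  Cov = 189.9686 / 7 = 27.1384
Σ(R_m − R̄_m)² = 258.1686  ⇒  Var(R_m) = 258.1686 / 7 = 36.8812
β = Cov / Var(R_m) = 27.1384 / 36.8812 = 0.7358
E(R) = R_f + β × MRP = 4.5% + 0.7358 × 6.4% = 9.21%

9.21%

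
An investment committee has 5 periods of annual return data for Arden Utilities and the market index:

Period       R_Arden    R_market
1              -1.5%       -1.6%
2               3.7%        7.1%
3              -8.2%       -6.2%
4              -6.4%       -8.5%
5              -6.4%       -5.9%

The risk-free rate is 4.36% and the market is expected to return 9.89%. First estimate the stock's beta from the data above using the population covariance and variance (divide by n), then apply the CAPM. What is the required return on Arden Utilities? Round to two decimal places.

8.52%

Mean R_i = (-1.5 + 3.7 − 8.2 − 6.4 − 6.4) / 5 = -3.7600%
Mean R_m = (-1.6 + 7.1 − 6.2 − 8.5 − 5.9) / 5 = -3.0200%
Σ(R_i − R̄_i)(R_m − R̄_m) = 114.8940  ⇒  Cov = 114.8940 / 5 = 22.9788
Σ(R_m − R̄_m)² = 152.8680  ⇒  Var(R_m) = 152.8680 / 5 = 30.5736
β = Cov / Var(R_m) = 22.9788 / 30.5736 = 0.7516
MRP = 9.89% − 4.36% = 5.53%
E(R) = R_f + β × MRP = 4.36% + 0.7516 × 5.53% = 8.52%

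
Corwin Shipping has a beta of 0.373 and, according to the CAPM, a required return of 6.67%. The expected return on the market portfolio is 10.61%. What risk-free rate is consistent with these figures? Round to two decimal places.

4.33%

E(R) = R_f + β(E(R_m) − R_f) = R_f(1 − β) + β·E(R_m)
6.67% = R_f × (1 − 0.373) + 0.373 × 10.61%
6.67% = R_f × 0.627 + 3.95753%
R_f = (6.67% − 3.95753%) / 0.627 = 4.33%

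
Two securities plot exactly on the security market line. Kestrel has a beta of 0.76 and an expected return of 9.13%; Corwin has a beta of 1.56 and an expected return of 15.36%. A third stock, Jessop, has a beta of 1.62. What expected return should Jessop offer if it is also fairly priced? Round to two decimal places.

15.83%

MRP (SML slope) = (15.36% − 9.13%) / (1.56 − 0.76) = 6.23% / 0.80 = 7.7875%
R_f (intercept) = 9.13% − 0.76 × 7.7875% = 3.2115%
E(R_Jessop) = R_f + β × MRP = 3.2115% + 1.62 × 7.7875% = 15.83%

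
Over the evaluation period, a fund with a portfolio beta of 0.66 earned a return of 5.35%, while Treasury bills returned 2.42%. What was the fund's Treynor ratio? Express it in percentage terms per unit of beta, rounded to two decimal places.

Treynor = (R_P − R_f) / β_P = (5.35% − 2.42%) / 0.6600 = 2.93% / 0.6600 = 4.44%

4.44%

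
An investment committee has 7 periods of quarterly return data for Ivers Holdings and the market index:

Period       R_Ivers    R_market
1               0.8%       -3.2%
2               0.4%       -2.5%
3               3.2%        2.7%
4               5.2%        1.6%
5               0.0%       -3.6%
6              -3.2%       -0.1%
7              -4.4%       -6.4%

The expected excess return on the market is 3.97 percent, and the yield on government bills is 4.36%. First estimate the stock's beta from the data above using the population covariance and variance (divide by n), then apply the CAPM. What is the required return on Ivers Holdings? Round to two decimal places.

Mean R_i = (0.8 + 0.4 + 3.2 + 5.2 + 0.0 − 3.2 − 4.4) / 7 = 0.2857%
Mean R_m = (-3.2 − 2.5 + 2.7 + 1.6 − 3.6 − 0.1 − 6.4) / 7 = -1.6429%
Σ(R_i − R̄_i)(R_m − R̄_m) = 45.1657  ⇒  Cov = 45.1657 / 7 = 6.4522
Σ(R_m − R̄_m)² = 61.3771  ⇒  Var(R_m) = 61.3771 / 7 = 8.7682
β = Cov / Var(R_m) = 6.4522 / 8.7682 = 0.7359
E(R) = R_f + β × MRP = 4.36% + 0.7359 × 3.97% = 7.28%

7.28%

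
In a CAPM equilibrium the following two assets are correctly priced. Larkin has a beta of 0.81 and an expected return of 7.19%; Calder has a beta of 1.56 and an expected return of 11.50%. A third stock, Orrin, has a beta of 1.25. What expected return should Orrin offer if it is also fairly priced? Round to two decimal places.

9.72%

MRP (SML slope) = (11.50% − 7.19%) / (1.56 − 0.81) = 4.31% / 0.75 = 5.7467%
R_f (intercept) = 7.19% − 0.81 × 5.7467% = 2.5352%
E(R_Orrin) = R_f + β × MRP = 2.5352% + 1.25 × 5.7467% = 9.72%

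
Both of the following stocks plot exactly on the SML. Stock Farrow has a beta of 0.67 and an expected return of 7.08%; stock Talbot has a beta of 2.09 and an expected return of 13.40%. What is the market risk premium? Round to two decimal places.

4.45%

Both satisfy E(R) = R_f + β·MRP, so the slope of the SML is
MRP = (13.40% − 7.08%) / (2.09 − 0.67) = 6.32% / 1.42 = 4.4507%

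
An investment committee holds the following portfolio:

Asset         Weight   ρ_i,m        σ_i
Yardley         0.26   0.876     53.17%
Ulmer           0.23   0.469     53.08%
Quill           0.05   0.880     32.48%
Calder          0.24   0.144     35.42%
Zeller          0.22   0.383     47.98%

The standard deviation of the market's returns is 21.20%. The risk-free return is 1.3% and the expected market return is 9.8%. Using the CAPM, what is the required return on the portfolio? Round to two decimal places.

11.14%

β_Yardley = 0.876 × 53.17% / 21.20% = 2.1970
β_Ulmer = 0.469 × 53.08% / 21.20% = 1.1743
β_Quill = 0.880 × 32.48% / 21.20% = 1.3482
β_Calder = 0.144 × 35.42% / 21.20% = 0.2406
β_Zeller = 0.383 × 47.98% / 21.20% = 0.8668
β_P = Σ w_i β_i = 0.26×2.1970 + 0.23×1.1743 + 0.05×1.3482 + 0.24×0.2406 + 0.22×0.8668 = 1.1572
MRP = 9.8% − 1.3% = 8.50%
E(R_P) = R_f + β_P × MRP = 1.3% + 1.1572 × 8.5% = 11.14%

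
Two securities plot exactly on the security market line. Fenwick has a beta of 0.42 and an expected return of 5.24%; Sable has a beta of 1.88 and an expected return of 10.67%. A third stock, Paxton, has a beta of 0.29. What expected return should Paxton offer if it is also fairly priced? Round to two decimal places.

4.76%

MRP (SML slope) = (10.67% − 5.24%) / (1.88 − 0.42) = 5.43% / 1.46 = 3.7192%
R_f (intercept) = 5.24% − 0.42 × 3.7192% = 3.6779%
E(R_Paxton) = R_f + β × MRP = 3.6779% + 0.29 × 3.7192% = 4.76%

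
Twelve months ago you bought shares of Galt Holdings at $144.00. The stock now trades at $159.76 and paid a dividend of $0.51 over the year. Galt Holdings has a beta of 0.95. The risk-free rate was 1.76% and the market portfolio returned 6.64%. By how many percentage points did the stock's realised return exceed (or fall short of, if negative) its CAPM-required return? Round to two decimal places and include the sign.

Realised HPR = (P1 + D1 − P0) / P0 = (159.76 + 0.51 − 144.00) / 144.00 = 16.27 / 144.00 = 11.2986%
MRP = 6.64% − 1.76% = 4.88%
CAPM required = R_f + β·MRP = 1.76% + 0.95 × 4.88% = 6.3960%
α = realised − required = 11.2986% − 6.3960% = +4.90%

+4.90%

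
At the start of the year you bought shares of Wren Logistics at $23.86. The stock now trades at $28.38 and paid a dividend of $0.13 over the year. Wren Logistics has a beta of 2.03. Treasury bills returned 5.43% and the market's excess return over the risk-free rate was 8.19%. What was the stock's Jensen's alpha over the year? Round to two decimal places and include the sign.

Realised HPR = (P1 + D1 − P0) / P0 = (28.38 + 0.13 − 23.86) / 23.86 = 4.65 / 23.86 = 19.4887%
CAPM required = R_f + β·MRP = 5.43% + 2.03 × 8.19% = 22.0557%
α = realised − required = 19.4887% − 22.0557% = -2.57%

-2.57%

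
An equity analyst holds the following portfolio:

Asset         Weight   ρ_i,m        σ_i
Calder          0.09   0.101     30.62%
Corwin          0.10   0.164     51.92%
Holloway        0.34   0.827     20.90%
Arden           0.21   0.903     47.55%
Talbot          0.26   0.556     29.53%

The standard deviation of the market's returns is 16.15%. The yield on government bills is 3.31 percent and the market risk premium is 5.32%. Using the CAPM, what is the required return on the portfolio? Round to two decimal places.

9.99%

β_Calder = 0.101 × 30.62% / 16.15% = 0.1915
β_Corwin = 0.164 × 51.92% / 16.15% = 0.5272
β_Holloway = 0.827 × 20.90% / 16.15% = 1.0702
β_Arden = 0.903 × 47.55% / 16.15% = 2.6587
β_Talbot = 0.556 × 29.53% / 16.15% = 1.0166
β_P = Σ w_i β_i = 0.09×0.1915 + 0.10×0.5272 + 0.34×1.0702 + 0.21×2.6587 + 0.26×1.0166 = 1.2565
E(R_P) = R_f + β_P × MRP = 3.31% + 1.2565 × 5.32% = 9.99%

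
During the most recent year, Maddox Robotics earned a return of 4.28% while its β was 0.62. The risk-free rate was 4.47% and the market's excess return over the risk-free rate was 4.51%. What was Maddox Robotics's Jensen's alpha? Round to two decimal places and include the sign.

CAPM benchmark = R_f + β(R_m − R_f) = 4.47% + 0.62 × 4.51% = 7.2662%
α = actual − benchmark = 4.28% − 7.2662% = -2.99%

-2.99%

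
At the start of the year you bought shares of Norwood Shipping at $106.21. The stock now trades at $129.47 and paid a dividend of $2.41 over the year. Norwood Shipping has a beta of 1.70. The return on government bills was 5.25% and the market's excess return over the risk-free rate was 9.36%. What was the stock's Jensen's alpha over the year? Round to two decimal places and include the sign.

+3.01%

Realised HPR = (P1 + D1 − P0) / P0 = (129.47 + 2.41 − 106.21) / 106.21 = 25.67 / 106.21 = 24.1691%
CAPM required = R_f + β·MRP = 5.25% + 1.70 × 9.36% = 21.1620%
α = realised − required = 24.1691% − 21.1620% = +3.01%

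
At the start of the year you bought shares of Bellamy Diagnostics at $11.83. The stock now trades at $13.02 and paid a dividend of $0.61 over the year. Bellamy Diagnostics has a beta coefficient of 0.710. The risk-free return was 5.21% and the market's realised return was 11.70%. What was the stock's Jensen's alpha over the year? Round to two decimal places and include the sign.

+5.40%

Realised HPR = (P1 + D1 − P0) / P0 = (13.02 + 0.61 − 11.83) / 11.83 = 1.80 / 11.83 = 15.2156%
MRP = 11.70% − 5.21% = 6.49%
CAPM required = R_f + β·MRP = 5.21% + 0.710 × 6.49% = 9.81790%
α = realised − required = 15.2156% − 9.81790% = +5.40%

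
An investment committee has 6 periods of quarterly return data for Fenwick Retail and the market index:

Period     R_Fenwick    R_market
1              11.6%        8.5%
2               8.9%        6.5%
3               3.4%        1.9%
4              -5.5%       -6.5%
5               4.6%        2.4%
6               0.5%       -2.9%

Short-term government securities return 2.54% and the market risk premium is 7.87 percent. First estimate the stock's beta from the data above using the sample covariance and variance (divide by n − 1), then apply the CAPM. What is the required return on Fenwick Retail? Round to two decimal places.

Mean R_i = (11.6 + 8.9 + 3.4 − 5.5 + 4.6 + 0.5) / 6 = 3.9167%
Mean R_m = (8.5 + 6.5 + 1.9 − 6.5 + 2.4 − 2.9) / 6 = 1.6500%
Σ(R_i − R̄_i)(R_m − R̄_m) = 169.4750  ⇒  Cov = 169.4750 / 5 = 33.8950
Σ(R_m − R̄_m)² = 158.1950  ⇒  Var(R_m) = 158.1950 / 5 = 31.6390
β = Cov / Var(R_m) = 33.8950 / 31.6390 = 1.0713
E(R) = R_f + β × MRP = 2.54% + 1.0713 × 7.87% = 10.97%

10.97%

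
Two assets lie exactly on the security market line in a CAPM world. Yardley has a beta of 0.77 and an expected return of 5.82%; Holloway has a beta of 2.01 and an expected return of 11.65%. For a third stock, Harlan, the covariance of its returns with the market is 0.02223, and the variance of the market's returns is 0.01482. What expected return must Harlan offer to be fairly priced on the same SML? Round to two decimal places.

MRP = (11.65% − 5.82%) / (2.01 − 0.77) = 4.7016%
R_f = 5.82% − 0.77 × 4.7016% = 2.1998%
β_Harlan = Cov / Var(R_m) = 0.02223 / 0.01482 = 1.5000
E(R_Harlan) = R_f + β × MRP = 2.1998% + 1.5000 × 4.7016% = 9.25%

9.25%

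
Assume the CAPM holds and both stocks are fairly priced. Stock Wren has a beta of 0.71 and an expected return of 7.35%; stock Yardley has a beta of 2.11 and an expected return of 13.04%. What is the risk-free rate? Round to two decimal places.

4.46%

Both satisfy E(R) = R_f + β·MRP, so the slope of the SML is
MRP = (13.04% − 7.35%) / (2.11 − 0.71) = 5.69% / 1.40 = 4.0643%
R_f = E(R_Wren) − β_Wren·MRP = 7.35% − 0.71 × 4.0643% = 4.4643%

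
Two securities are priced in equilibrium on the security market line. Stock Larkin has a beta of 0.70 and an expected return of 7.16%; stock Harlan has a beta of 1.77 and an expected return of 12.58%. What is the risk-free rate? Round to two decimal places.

Both satisfy E(R) = R_f + β·MRP, so the slope of the SML is
MRP = (12.58% − 7.16%) / (1.77 − 0.70) = 5.42% / 1.07 = 5.0654%
R_f = E(R_Larkin) − β_Larkin·MRP = 7.16% − 0.70 × 5.0654% = 3.6142%

3.61%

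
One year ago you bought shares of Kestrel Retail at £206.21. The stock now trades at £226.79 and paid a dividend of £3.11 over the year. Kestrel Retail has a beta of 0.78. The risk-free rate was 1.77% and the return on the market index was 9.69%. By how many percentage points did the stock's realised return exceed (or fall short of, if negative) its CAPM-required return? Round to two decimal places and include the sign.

Realised HPR = (P1 + D1 − P0) / P0 = (226.79 + 3.11 − 206.21) / 206.21 = 23.69 / 206.21 = 11.4883%
MRP = 9.69% − 1.77% = 7.92%
CAPM required = R_f + β·MRP = 1.77% + 0.78 × 7.92% = 7.9476%
α = realised − required = 11.4883% − 7.9476% = +3.54%

+3.54%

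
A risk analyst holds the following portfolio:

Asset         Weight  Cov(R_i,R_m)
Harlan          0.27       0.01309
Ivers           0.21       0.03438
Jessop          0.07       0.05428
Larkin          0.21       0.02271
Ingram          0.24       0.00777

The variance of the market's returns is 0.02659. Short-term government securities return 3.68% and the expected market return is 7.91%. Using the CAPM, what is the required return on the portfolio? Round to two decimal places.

β_Harlan = 0.01309 / 0.02659 = 0.4923
β_Ivers = 0.03438 / 0.02659 = 1.2930
β_Jessop = 0.05428 / 0.02659 = 2.0414
β_Larkin = 0.02271 / 0.02659 = 0.8541
β_Ingram = 0.00777 / 0.02659 = 0.2922
β_P = Σ w_i β_i = 0.27×0.4923 + 0.21×1.2930 + 0.07×2.0414 + 0.21×0.8541 + 0.24×0.2922 = 0.7968
MRP = 7.91% − 3.68% = 4.23%
E(R_P) = R_f + β_P × MRP = 3.68% + 0.7968 × 4.23% = 7.05%

7.05%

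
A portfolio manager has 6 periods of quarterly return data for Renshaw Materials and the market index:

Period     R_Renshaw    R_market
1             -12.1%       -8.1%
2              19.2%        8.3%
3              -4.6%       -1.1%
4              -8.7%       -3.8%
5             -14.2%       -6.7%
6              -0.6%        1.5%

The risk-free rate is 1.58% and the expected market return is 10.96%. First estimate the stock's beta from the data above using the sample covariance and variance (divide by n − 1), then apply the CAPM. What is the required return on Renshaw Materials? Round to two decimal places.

19.99%

Mean R_i = (-12.1 + 19.2 − 4.6 − 8.7 − 14.2 − 0.6) / 6 = -3.5000%
Mean R_m = (-8.1 + 8.3 − 1.1 − 3.8 − 6.7 + 1.5) / 6 = -1.6500%
Σ(R_i − R̄_i)(R_m − R̄_m) = 355.0800  ⇒  Cov = 355.0800 / 5 = 71.0160
Σ(R_m − R̄_m)² = 180.9550  ⇒  Var(R_m) = 180.9550 / 5 = 36.1910
β = Cov / Var(R_m) = 71.0160 / 36.1910 = 1.9623
MRP = 10.96% − 1.58% = 9.38%
E(R) = R_f + β × MRP = 1.58% + 1.9623 × 9.38% = 19.99%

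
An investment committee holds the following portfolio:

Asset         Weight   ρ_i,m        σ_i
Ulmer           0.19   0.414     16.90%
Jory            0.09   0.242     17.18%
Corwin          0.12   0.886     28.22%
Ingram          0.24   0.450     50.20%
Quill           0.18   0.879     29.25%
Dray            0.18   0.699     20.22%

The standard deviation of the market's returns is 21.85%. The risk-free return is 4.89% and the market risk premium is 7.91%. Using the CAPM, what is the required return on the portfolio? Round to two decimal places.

11.15%

β_Ulmer = 0.414 × 16.90% / 21.85% = 0.3202
β_Jory = 0.242 × 17.18% / 21.85% = 0.1903
β_Corwin = 0.886 × 28.22% / 21.85% = 1.1443
β_Ingram = 0.450 × 50.20% / 21.85% = 1.0339
β_Quill = 0.879 × 29.25% / 21.85% = 1.1767
β_Dray = 0.699 × 20.22% / 21.85% = 0.6469
β_P = Σ w_i β_i = 0.19×0.3202 + 0.09×0.1903 + 0.12×1.1443 + 0.24×1.0339 + 0.18×1.1767 + 0.18×0.6469 = 0.7917
E(R_P) = R_f + β_P × MRP = 4.89% + 0.7917 × 7.91% = 11.15%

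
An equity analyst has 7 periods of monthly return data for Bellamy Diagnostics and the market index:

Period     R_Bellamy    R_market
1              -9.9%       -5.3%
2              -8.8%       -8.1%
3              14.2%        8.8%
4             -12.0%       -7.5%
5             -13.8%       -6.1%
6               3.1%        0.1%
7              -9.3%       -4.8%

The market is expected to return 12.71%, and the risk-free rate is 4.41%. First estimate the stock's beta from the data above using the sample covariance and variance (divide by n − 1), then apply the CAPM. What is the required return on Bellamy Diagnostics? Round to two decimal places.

Mean R_i = (-9.9 − 8.8 + 14.2 − 12.0 − 13.8 + 3.1 − 9.3) / 7 = -5.2143%
Mean R_m = (-5.3 − 8.1 + 8.8 − 7.5 − 6.1 + 0.1 − 4.8) / 7 = -3.2714%
Σ(R_i − R̄_i)(R_m − R̄_m) = 348.4329  ⇒  Cov = 348.4329 / 6 = 58.0722
Σ(R_m − R̄_m)² = 212.7343  ⇒  Var(R_m) = 212.7343 / 6 = 35.4557
β = Cov / Var(R_m) = 58.0722 / 35.4557 = 1.6379
MRP = 12.71% − 4.41% = 8.30%
E(R) = R_f + β × MRP = 4.41% + 1.6379 × 8.30% = 18.00%

18.00%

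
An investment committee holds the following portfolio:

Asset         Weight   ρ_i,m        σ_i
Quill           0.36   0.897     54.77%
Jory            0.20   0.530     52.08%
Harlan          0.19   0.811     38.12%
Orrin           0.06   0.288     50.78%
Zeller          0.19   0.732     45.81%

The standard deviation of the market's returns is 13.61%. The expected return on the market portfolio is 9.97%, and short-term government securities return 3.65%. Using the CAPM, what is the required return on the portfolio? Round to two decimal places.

β_Quill = 0.897 × 54.77% / 13.61% = 3.6097
β_Jory = 0.530 × 52.08% / 13.61% = 2.0281
β_Harlan = 0.811 × 38.12% / 13.61% = 2.2715
β_Orrin = 0.288 × 50.78% / 13.61% = 1.0746
β_Zeller = 0.732 × 45.81% / 13.61% = 2.4638
β_P = Σ w_i β_i = 0.36×3.6097 + 0.20×2.0281 + 0.19×2.2715 + 0.06×1.0746 + 0.19×2.4638 = 2.6693
MRP = 9.97% − 3.65% = 6.32%
E(R_P) = R_f + β_P × MRP = 3.65% + 2.6693 × 6.32% = 20.52%

20.52%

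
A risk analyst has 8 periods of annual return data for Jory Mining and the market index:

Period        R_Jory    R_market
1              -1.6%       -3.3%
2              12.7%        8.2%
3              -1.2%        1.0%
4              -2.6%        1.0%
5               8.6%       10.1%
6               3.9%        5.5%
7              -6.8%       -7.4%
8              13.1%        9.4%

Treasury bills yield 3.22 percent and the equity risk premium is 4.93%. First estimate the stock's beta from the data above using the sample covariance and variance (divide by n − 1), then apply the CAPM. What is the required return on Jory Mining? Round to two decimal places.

8.62%

Mean R_i = (-1.6 + 12.7 − 1.2 − 2.6 + 8.6 + 3.9 − 6.8 + 13.1) / 8 = 3.2625%
Mean R_m = (-3.3 + 8.2 + 1.0 + 1.0 + 10.1 + 5.5 − 7.4 + 9.4) / 8 = 3.0625%
Σ(R_i − R̄_i)(R_m − R̄_m) = 307.4588  ⇒  Cov = 307.4588 / 7 = 43.9227
Σ(R_m − R̄_m)² = 280.4788  ⇒  Var(R_m) = 280.4788 / 7 = 40.0684
β = Cov / Var(R_m) = 43.9227 / 40.0684 = 1.0962
E(R) = R_f + β × MRP = 3.22% + 1.0962 × 4.93% = 8.62%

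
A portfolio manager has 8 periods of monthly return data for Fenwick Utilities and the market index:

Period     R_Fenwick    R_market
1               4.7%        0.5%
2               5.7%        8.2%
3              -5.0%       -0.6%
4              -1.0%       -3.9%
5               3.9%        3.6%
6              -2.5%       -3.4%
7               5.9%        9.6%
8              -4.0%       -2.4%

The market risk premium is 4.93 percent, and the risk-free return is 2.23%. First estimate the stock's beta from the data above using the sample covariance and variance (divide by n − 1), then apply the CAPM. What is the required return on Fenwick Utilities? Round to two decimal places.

5.72%

Mean R_i = (4.7 + 5.7 − 5.0 − 1.0 + 3.9 − 2.5 + 5.9 − 4.0) / 8 = 0.9625%
Mean R_m = (0.5 + 8.2 − 0.6 − 3.9 + 3.6 − 3.4 + 9.6 − 2.4) / 8 = 1.4500%
Σ(R_i − R̄_i)(R_m − R̄_m) = 133.6050  ⇒  Cov = 133.6050 / 7 = 19.0864
Σ(R_m − R̄_m)² = 188.6800  ⇒  Var(R_m) = 188.6800 / 7 = 26.9543
β = Cov / Var(R_m) = 19.0864 / 26.9543 = 0.7081
E(R) = R_f + β × MRP = 2.23% + 0.7081 × 4.93% = 5.72%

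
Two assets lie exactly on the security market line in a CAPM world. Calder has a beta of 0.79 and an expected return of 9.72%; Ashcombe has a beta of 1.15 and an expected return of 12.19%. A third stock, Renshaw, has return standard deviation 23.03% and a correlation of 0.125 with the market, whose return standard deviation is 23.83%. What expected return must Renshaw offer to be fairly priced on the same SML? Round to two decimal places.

5.13%

MRP = (12.19% − 9.72%) / (1.15 − 0.79) = 6.8611%
R_f = 9.72% − 0.79 × 6.8611% = 4.2997%
β_Renshaw = ρ·σ_i/σ_m = 0.125 × 23.03 / 23.83 = 0.1208
E(R_Renshaw) = R_f + β × MRP = 4.2997% + 0.1208 × 6.8611% = 5.13%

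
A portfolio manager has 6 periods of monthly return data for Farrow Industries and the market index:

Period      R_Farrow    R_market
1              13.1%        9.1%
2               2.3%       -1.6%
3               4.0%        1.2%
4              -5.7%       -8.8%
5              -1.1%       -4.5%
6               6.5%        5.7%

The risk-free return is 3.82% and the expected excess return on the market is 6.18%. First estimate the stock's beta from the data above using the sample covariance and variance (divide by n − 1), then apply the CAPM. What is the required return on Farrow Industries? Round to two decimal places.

9.78%

Mean R_i = (13.1 + 2.3 + 4.0 − 5.7 − 1.1 + 6.5) / 6 = 3.1833%
Mean R_m = (9.1 − 1.6 + 1.2 − 8.8 − 4.5 + 5.7) / 6 = 0.1833%
Σ(R_i − R̄_i)(R_m − R̄_m) = 208.9883  ⇒  Cov = 208.9883 / 5 = 41.7977
Σ(R_m − R̄_m)² = 216.7883  ⇒  Var(R_m) = 216.7883 / 5 = 43.3577
β = Cov / Var(R_m) = 41.7977 / 43.3577 = 0.9640
E(R) = R_f + β × MRP = 3.82% + 0.9640 × 6.18% = 9.78%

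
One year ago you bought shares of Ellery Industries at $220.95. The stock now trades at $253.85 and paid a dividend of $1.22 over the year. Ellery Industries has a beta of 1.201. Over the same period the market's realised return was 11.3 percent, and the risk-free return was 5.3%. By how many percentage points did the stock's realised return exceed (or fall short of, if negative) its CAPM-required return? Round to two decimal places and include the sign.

+2.94%

Realised HPR = (P1 + D1 − P0) / P0 = (253.85 + 1.22 − 220.95) / 220.95 = 34.12 / 220.95 = 15.4424%
MRP = 11.3% − 5.3% = 6.00%
CAPM required = R_f + β·MRP = 5.3% + 1.201 × 6.0% = 12.5060%
α = realised − required = 15.4424% − 12.5060% = +2.94%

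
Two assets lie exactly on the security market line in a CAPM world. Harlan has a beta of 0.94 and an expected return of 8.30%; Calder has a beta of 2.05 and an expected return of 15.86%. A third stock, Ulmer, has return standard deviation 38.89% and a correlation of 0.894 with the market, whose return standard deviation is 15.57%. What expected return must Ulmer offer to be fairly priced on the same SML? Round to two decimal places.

17.11%

MRP = (15.86% − 8.30%) / (2.05 − 0.94) = 6.8108%
R_f = 8.30% − 0.94 × 6.8108% = 1.8978%
β_Ulmer = ρ·σ_i/σ_m = 0.894 × 38.89 / 15.57 = 2.2330
E(R_Ulmer) = R_f + β × MRP = 1.8978% + 2.2330 × 6.8108% = 17.11%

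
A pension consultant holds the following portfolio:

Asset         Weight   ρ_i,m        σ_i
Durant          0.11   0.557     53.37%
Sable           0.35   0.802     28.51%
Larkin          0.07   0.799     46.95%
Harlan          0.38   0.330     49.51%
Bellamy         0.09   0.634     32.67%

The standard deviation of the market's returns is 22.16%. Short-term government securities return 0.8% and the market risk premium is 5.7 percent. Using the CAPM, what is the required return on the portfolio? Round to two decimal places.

6.45%

β_Durant = 0.557 × 53.37% / 22.16% = 1.3415
β_Sable = 0.802 × 28.51% / 22.16% = 1.0318
β_Larkin = 0.799 × 46.95% / 22.16% = 1.6928
β_Harlan = 0.330 × 49.51% / 22.16% = 0.7373
β_Bellamy = 0.634 × 32.67% / 22.16% = 0.9347
β_P = Σ w_i β_i = 0.11×1.3415 + 0.35×1.0318 + 0.07×1.6928 + 0.38×0.7373 + 0.09×0.9347 = 0.9915
E(R_P) = R_f + β_P × MRP = 0.8% + 0.9915 × 5.7% = 6.45%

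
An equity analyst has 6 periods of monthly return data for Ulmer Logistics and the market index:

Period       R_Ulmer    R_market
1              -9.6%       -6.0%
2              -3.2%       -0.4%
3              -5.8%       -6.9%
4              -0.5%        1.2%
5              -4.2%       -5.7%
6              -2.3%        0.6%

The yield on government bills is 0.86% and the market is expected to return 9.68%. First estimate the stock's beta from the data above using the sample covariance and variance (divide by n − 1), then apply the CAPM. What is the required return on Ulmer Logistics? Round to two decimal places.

6.95%

Mean R_i = (-9.6 − 3.2 − 5.8 − 0.5 − 4.2 − 2.3) / 6 = -4.2667%
Mean R_m = (-6.0 − 0.4 − 6.9 + 1.2 − 5.7 + 0.6) / 6 = -2.8667%
Σ(R_i − R̄_i)(R_m − R̄_m) = 47.4733  ⇒  Cov = 47.4733 / 5 = 9.4947
Σ(R_m − R̄_m)² = 68.7533  ⇒  Var(R_m) = 68.7533 / 5 = 13.7507
β = Cov / Var(R_m) = 9.4947 / 13.7507 = 0.6905
MRP = 9.68% − 0.86% = 8.82%
E(R) = R_f + β × MRP = 0.86% + 0.6905 × 8.82% = 6.95%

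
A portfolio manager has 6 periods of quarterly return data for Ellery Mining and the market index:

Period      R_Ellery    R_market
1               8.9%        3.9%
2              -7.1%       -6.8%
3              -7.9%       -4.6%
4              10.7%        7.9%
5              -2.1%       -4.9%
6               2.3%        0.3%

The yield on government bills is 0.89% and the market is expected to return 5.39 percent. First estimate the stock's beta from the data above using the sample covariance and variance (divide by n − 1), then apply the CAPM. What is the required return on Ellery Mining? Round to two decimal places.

Mean R_i = (8.9 − 7.1 − 7.9 + 10.7 − 2.1 + 2.3) / 6 = 0.8000%
Mean R_m = (3.9 − 6.8 − 4.6 + 7.9 − 4.9 + 0.3) / 6 = -0.7000%
Σ(R_i − R̄_i)(R_m − R̄_m) = 218.2000  ⇒  Cov = 218.2000 / 5 = 43.6400
Σ(R_m − R̄_m)² = 166.1800  ⇒  Var(R_m) = 166.1800 / 5 = 33.2360
β = Cov / Var(R_m) = 43.6400 / 33.2360 = 1.3130
MRP = 5.39% − 0.89% = 4.50%
E(R) = R_f + β × MRP = 0.89% + 1.3130 × 4.50% = 6.80%

6.80%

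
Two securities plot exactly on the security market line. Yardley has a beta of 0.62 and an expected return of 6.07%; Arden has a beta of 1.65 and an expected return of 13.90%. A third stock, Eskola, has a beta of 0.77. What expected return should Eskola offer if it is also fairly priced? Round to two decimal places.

7.21%

MRP (SML slope) = (13.90% − 6.07%) / (1.65 − 0.62) = 7.83% / 1.03 = 7.6019%
R_f (intercept) = 6.07% − 0.62 × 7.6019% = 1.3568%
E(R_Eskola) = R_f + β × MRP = 1.3568% + 0.77 × 7.6019% = 7.21%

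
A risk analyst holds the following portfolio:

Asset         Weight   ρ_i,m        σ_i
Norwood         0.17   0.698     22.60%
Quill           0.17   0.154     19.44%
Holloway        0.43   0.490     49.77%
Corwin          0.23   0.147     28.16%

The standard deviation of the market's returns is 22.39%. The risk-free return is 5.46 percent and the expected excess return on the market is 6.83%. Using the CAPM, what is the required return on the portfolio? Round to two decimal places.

9.92%

β_Norwood = 0.698 × 22.60% / 22.39% = 0.7045
β_Quill = 0.154 × 19.44% / 22.39% = 0.1337
β_Holloway = 0.490 × 49.77% / 22.39% = 1.0892
β_Corwin = 0.147 × 28.16% / 22.39% = 0.1849
β_P = Σ w_i β_i = 0.17×0.7045 + 0.17×0.1337 + 0.43×1.0892 + 0.23×0.1849 = 0.6534
E(R_P) = R_f + β_P × MRP = 5.46% + 0.6534 × 6.83% = 9.92%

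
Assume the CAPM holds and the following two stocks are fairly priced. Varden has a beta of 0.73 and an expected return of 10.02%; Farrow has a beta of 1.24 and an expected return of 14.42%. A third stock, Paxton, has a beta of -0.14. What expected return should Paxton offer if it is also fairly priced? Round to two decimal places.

2.51%

MRP (SML slope) = (14.42% − 10.02%) / (1.24 − 0.73) = 4.40% / 0.51 = 8.6275%
R_f (intercept) = 10.02% − 0.73 × 8.6275% = 3.7219%
E(R_Paxton) = R_f + β × MRP = 3.7219% + -0.14 × 8.6275% = 2.51%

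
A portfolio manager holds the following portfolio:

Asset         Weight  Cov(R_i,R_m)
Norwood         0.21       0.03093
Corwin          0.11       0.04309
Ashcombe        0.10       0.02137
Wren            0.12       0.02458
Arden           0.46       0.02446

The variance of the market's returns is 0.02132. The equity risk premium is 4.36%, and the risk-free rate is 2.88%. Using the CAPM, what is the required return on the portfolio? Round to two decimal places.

8.52%

β_Norwood = 0.03093 / 0.02132 = 1.4508
β_Corwin = 0.04309 / 0.02132 = 2.0211
β_Ashcombe = 0.02137 / 0.02132 = 1.0023
β_Wren = 0.02458 / 0.02132 = 1.1529
β_Arden = 0.02446 / 0.02132 = 1.1473
β_P = Σ w_i β_i = 0.21×1.4508 + 0.11×2.0211 + 0.10×1.0023 + 0.12×1.1529 + 0.46×1.1473 = 1.2933
E(R_P) = R_f + β_P × MRP = 2.88% + 1.2933 × 4.36% = 8.52%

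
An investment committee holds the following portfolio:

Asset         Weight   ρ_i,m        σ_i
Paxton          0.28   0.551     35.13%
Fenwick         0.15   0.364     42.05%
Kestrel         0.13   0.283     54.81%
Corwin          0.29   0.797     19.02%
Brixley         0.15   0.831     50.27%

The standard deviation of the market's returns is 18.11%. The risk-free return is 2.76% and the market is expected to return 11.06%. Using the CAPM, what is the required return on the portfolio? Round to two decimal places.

β_Paxton = 0.551 × 35.13% / 18.11% = 1.0688
β_Fenwick = 0.364 × 42.05% / 18.11% = 0.8452
β_Kestrel = 0.283 × 54.81% / 18.11% = 0.8565
β_Corwin = 0.797 × 19.02% / 18.11% = 0.8370
β_Brixley = 0.831 × 50.27% / 18.11% = 2.3067
β_P = Σ w_i β_i = 0.28×1.0688 + 0.15×0.8452 + 0.13×0.8565 + 0.29×0.8370 + 0.15×2.3067 = 1.1261
MRP = 11.06% − 2.76% = 8.30%
E(R_P) = R_f + β_P × MRP = 2.76% + 1.1261 × 8.30% = 12.11%

12.11%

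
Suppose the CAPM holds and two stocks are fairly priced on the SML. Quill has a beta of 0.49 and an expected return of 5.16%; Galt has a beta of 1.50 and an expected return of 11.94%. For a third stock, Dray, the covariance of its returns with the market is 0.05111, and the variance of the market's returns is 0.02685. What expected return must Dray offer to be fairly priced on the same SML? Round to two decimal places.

MRP = (11.94% − 5.16%) / (1.50 − 0.49) = 6.7129%
R_f = 5.16% − 0.49 × 6.7129% = 1.8707%
β_Dray = Cov / Var(R_m) = 0.05111 / 0.02685 = 1.9035
E(R_Dray) = R_f + β × MRP = 1.8707% + 1.9035 × 6.7129% = 14.65%

14.65%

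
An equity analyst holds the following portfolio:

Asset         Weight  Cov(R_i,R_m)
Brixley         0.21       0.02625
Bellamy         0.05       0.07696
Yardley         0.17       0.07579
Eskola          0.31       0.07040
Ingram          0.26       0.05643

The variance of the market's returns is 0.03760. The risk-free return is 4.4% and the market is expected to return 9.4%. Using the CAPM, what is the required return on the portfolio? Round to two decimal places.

β_Brixley = 0.02625 / 0.03760 = 0.6981
β_Bellamy = 0.07696 / 0.03760 = 2.0468
β_Yardley = 0.07579 / 0.03760 = 2.0157
β_Eskola = 0.07040 / 0.03760 = 1.8723
β_Ingram = 0.05643 / 0.03760 = 1.5008
β_P = Σ w_i β_i = 0.21×0.6981 + 0.05×2.0468 + 0.17×2.0157 + 0.31×1.8723 + 0.26×1.5008 = 1.5622
MRP = 9.4% − 4.4% = 5.00%
E(R_P) = R_f + β_P × MRP = 4.4% + 1.5622 × 5.0% = 12.21%

12.21%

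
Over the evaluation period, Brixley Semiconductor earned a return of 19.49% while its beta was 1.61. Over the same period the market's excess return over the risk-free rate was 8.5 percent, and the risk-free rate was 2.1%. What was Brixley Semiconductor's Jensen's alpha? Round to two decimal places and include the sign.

+3.71%

CAPM benchmark = R_f + β(R_m − R_f) = 2.1% + 1.61 × 8.5% = 15.7850%
α = actual − benchmark = 19.49% − 15.7850% = +3.71%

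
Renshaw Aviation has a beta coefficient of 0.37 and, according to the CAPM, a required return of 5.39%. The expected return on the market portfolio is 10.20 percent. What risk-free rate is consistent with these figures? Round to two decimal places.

E(R) = R_f + β(E(R_m) − R_f) = R_f(1 − β) + β·E(R_m)
5.39% = R_f × (1 − 0.37) + 0.37 × 10.20%
5.39% = R_f × 0.63 + 3.7740%
R_f = (5.39% − 3.7740%) / 0.63 = 2.57%

2.57%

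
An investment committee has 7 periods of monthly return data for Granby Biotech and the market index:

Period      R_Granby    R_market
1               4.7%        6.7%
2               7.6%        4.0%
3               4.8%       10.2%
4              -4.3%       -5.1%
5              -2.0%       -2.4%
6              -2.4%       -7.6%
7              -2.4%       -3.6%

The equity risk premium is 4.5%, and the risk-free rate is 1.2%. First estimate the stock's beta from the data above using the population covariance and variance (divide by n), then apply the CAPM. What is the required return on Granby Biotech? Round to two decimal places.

Mean R_i = (4.7 + 7.6 + 4.8 − 4.3 − 2.0 − 2.4 − 2.4) / 7 = 0.8571%
Mean R_m = (6.7 + 4.0 + 10.2 − 5.1 − 2.4 − 7.6 − 3.6) / 7 = 0.3143%
Σ(R_i − R̄_i)(R_m − R̄_m) = 162.5743  ⇒  Cov = 162.5743 / 7 = 23.2249
Σ(R_m − R̄_m)² = 266.7286  ⇒  Var(R_m) = 266.7286 / 7 = 38.1041
β = Cov / Var(R_m) = 23.2249 / 38.1041 = 0.6095
E(R) = R_f + β × MRP = 1.2% + 0.6095 × 4.5% = 3.94%

3.94%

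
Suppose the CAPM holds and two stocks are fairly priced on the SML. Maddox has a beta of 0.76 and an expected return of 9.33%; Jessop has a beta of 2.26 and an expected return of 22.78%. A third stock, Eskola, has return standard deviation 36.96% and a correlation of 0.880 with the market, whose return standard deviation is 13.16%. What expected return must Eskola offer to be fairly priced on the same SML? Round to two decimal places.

MRP = (22.78% − 9.33%) / (2.26 − 0.76) = 8.9667%
R_f = 9.33% − 0.76 × 8.9667% = 2.5153%
β_Eskola = ρ·σ_i/σ_m = 0.880 × 36.96 / 13.16 = 2.4715
E(R_Eskola) = R_f + β × MRP = 2.5153% + 2.4715 × 8.9667% = 24.68%

24.68%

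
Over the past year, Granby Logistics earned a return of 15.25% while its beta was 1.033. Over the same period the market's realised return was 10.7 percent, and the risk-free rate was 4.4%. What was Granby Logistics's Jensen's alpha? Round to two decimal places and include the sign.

+4.34%

Market excess return = 10.7% − 4.4% = 6.30%
CAPM benchmark = R_f + β(R_m − R_f) = 4.4% + 1.033 × 6.3% = 10.9079%
α = actual − benchmark = 15.25% − 10.9079% = +4.34%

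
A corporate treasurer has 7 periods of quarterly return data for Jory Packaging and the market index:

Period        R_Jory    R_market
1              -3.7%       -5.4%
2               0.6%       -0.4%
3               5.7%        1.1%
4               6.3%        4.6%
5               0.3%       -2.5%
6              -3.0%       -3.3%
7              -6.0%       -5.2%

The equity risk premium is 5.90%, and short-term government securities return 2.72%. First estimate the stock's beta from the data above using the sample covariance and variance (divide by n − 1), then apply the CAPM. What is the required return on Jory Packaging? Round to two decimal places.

9.93%

Mean R_i = (-3.7 + 0.6 + 5.7 + 6.3 + 0.3 − 3.0 − 6.0) / 7 = 0.0286%
Mean R_m = (-5.4 − 0.4 + 1.1 + 4.6 − 2.5 − 3.3 − 5.2) / 7 = -1.5857%
Σ(R_i − R̄_i)(R_m − R̄_m) = 95.6571  ⇒  Cov = 95.6571 / 6 = 15.9429
Σ(R_m − R̄_m)² = 78.2686  ⇒  Var(R_m) = 78.2686 / 6 = 13.0448
β = Cov / Var(R_m) = 15.9429 / 13.0448 = 1.2222
E(R) = R_f + β × MRP = 2.72% + 1.2222 × 5.90% = 9.93%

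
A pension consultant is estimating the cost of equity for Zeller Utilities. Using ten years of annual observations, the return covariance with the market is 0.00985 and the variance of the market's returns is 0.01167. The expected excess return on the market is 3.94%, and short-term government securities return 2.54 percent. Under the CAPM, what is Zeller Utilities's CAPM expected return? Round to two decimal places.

β = Cov(R_i, R_m) / Var(R_m) = 0.00985 / 0.01167 = 0.8440
E(R) = R_f + β × MRP = 2.54% + 0.8440 × 3.94% = 5.87%

5.87%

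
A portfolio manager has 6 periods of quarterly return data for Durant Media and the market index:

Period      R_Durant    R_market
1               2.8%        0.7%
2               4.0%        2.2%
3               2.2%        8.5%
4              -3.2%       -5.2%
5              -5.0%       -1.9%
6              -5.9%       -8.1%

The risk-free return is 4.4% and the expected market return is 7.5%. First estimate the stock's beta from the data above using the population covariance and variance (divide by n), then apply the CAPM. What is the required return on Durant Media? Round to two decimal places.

Mean R_i = (2.8 + 4.0 + 2.2 − 3.2 − 5.0 − 5.9) / 6 = -0.8500%
Mean R_m = (0.7 + 2.2 + 8.5 − 5.2 − 1.9 − 8.1) / 6 = -0.6333%
Σ(R_i − R̄_i)(R_m − R̄_m) = 100.1600  ⇒  Cov = 100.1600 / 6 = 16.6933
Σ(R_m − R̄_m)² = 171.4333  ⇒  Var(R_m) = 171.4333 / 6 = 28.5722
β = Cov / Var(R_m) = 16.6933 / 28.5722 = 0.5842
MRP = 7.5% − 4.4% = 3.10%
E(R) = R_f + β × MRP = 4.4% + 0.5842 × 3.1% = 6.21%

6.21%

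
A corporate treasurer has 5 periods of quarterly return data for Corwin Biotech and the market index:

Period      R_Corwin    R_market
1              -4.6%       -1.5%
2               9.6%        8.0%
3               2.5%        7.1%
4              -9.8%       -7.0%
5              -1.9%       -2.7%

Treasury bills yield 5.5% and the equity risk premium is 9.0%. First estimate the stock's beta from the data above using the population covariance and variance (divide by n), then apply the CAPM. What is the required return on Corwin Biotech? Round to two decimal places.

14.95%

Mean R_i = (-4.6 + 9.6 + 2.5 − 9.8 − 1.9) / 5 = -0.8400%
Mean R_m = (-1.5 + 8.0 + 7.1 − 7.0 − 2.7) / 5 = 0.7800%
Σ(R_i − R̄_i)(R_m − R̄_m) = 178.4560  ⇒  Cov = 178.4560 / 5 = 35.6912
Σ(R_m − R̄_m)² = 169.9080  ⇒  Var(R_m) = 169.9080 / 5 = 33.9816
β = Cov / Var(R_m) = 35.6912 / 33.9816 = 1.0503
E(R) = R_f + β × MRP = 5.5% + 1.0503 × 9.0% = 14.95%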